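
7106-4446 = 2660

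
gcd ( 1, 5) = 1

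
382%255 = 127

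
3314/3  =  1104 + 2/3  =  1104.67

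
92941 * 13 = 1208233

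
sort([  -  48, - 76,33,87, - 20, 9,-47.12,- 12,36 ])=[ - 76, - 48, - 47.12, - 20 ,-12,9, 33,36, 87]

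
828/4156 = 207/1039 = 0.20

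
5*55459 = 277295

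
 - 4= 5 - 9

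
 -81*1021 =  - 82701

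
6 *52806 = 316836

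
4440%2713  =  1727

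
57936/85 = 3408/5= 681.60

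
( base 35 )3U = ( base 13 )a5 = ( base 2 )10000111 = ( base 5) 1020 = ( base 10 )135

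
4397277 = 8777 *501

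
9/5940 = 1/660 = 0.00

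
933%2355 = 933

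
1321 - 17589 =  -16268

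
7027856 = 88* 79862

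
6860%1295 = 385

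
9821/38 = 9821/38 = 258.45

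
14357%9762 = 4595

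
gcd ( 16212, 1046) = 2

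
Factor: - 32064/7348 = -48/11= -2^4* 3^1 * 11^ ( - 1)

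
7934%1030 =724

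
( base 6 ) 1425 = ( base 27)dq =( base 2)101111001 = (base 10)377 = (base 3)111222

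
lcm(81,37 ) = 2997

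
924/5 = 924/5 = 184.80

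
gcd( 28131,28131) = 28131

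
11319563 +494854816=506174379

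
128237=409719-281482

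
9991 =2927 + 7064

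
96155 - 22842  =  73313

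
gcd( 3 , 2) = 1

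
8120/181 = 8120/181 = 44.86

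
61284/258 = 10214/43 = 237.53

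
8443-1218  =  7225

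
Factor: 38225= 5^2 * 11^1*  139^1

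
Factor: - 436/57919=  - 2^2*17^( - 1 )*109^1*3407^ (-1) 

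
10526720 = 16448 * 640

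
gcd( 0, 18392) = 18392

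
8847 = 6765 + 2082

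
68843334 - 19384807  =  49458527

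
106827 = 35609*3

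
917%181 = 12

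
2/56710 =1/28355 =0.00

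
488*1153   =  562664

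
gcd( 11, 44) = 11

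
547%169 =40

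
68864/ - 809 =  - 86  +  710/809 = -  85.12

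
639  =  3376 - 2737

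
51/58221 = 17/19407 = 0.00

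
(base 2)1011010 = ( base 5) 330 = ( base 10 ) 90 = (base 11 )82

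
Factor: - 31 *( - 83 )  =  31^1*83^1 = 2573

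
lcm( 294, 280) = 5880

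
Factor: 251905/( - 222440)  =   - 2^( - 3 )*67^( - 1)*607^1 =- 607/536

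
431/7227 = 431/7227 = 0.06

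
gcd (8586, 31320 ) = 54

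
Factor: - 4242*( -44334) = 2^2 * 3^4*7^1*101^1 * 821^1 = 188064828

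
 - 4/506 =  - 2/253= - 0.01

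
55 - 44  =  11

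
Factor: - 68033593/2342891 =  - 827^( - 1)*2833^( - 1) * 6521^1*10433^1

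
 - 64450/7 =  - 9208  +  6/7 = - 9207.14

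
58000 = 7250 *8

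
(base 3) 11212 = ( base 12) AB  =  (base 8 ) 203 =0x83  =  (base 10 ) 131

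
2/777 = 2/777 = 0.00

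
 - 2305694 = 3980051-6285745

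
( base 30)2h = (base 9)85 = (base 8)115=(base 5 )302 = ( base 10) 77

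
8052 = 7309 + 743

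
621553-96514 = 525039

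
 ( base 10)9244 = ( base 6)110444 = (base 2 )10010000011100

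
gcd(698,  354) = 2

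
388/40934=2/211 = 0.01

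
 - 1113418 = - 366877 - 746541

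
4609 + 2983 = 7592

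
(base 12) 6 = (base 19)6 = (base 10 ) 6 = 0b110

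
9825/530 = 18  +  57/106  =  18.54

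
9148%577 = 493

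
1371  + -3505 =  - 2134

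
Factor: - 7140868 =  - 2^2*7^2*36433^1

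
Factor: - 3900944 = - 2^4*243809^1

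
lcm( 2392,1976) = 45448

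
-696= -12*58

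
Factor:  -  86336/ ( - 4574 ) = 2^5*19^1*71^1*2287^(- 1 )=43168/2287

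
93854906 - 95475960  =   - 1621054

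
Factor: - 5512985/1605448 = - 2^( - 3)*5^1*13^ (-1)*23^1*43^ ( - 1)*359^ (  -  1)*47939^1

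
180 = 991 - 811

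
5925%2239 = 1447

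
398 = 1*398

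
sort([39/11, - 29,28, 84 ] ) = [ - 29, 39/11, 28, 84]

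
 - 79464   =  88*( - 903)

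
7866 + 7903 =15769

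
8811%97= 81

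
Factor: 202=2^1* 101^1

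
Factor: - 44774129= - 44774129^1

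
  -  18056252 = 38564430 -56620682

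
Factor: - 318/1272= - 1/4 = -2^( - 2 ) 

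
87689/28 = 3131 + 3/4 = 3131.75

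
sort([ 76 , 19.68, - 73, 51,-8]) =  [- 73,  -  8,19.68, 51,76]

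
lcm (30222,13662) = 997326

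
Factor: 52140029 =5867^1*8887^1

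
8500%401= 79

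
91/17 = 91/17 = 5.35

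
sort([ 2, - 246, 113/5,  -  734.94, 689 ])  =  [ - 734.94, - 246,2, 113/5,689 ] 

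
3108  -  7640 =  - 4532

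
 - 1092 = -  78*14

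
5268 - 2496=2772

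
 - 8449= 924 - 9373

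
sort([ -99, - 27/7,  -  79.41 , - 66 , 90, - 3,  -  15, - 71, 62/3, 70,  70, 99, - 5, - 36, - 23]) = [ -99, - 79.41, -71,-66, - 36, - 23, - 15, - 5, -27/7, - 3, 62/3,70, 70,90,99] 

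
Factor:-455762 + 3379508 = 2^1  *  3^1 * 7^1 * 67^1*1039^1 = 2923746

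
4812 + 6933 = 11745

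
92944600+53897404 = 146842004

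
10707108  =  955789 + 9751319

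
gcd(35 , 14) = 7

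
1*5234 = 5234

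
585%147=144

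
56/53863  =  56/53863= 0.00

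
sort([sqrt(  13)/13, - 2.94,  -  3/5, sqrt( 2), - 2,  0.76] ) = [ - 2.94, - 2 , - 3/5,  sqrt(13)/13, 0.76, sqrt(2)] 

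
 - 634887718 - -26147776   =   - 608739942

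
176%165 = 11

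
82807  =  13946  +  68861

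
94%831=94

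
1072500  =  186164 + 886336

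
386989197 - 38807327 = 348181870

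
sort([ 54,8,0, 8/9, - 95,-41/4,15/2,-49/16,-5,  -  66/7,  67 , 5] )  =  [  -  95,-41/4, - 66/7, -5,  -  49/16, 0, 8/9, 5 , 15/2, 8, 54, 67]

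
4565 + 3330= 7895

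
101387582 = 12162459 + 89225123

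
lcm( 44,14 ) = 308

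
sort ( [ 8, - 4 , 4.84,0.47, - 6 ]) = [ - 6, - 4, 0.47, 4.84, 8]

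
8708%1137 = 749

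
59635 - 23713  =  35922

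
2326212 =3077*756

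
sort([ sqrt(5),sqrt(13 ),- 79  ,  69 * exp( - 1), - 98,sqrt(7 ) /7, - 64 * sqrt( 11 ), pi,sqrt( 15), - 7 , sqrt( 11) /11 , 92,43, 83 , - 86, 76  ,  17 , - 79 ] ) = [ - 64 * sqrt( 11), - 98, - 86,-79,-79, - 7,sqrt(11 ) /11,sqrt(7)/7 , sqrt(5), pi, sqrt(13),sqrt( 15), 17,69*exp( - 1 ), 43 , 76,83,92 ] 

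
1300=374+926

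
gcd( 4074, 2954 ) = 14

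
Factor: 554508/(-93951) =-844/143=- 2^2*11^(-1)*13^(-1 )*211^1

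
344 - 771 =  - 427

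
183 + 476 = 659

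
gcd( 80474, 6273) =1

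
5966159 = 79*75521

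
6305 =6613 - 308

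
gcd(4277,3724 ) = 7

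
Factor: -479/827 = - 479^1*827^ ( - 1)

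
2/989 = 2/989 = 0.00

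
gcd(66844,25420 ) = 4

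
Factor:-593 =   -  593^1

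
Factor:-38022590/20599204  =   - 19011295/10299602= - 2^( - 1)*5^1*1487^1*2557^1*5149801^( - 1 )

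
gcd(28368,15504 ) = 48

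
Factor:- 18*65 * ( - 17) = 2^1*3^2*5^1* 13^1*17^1 =19890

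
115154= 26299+88855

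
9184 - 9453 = -269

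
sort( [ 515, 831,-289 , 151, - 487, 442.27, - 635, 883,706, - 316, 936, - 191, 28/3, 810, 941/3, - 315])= [ - 635,-487 ,-316, - 315, - 289, - 191,  28/3, 151, 941/3, 442.27, 515, 706, 810,831, 883, 936 ]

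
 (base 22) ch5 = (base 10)6187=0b1100000101011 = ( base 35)51R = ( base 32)61b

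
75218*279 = 20985822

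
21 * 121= 2541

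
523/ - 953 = -523/953 = - 0.55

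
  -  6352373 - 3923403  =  -10275776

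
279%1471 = 279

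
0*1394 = 0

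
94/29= 3 + 7/29 =3.24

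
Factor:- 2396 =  - 2^2* 599^1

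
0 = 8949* 0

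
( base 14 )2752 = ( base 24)C0K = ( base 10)6932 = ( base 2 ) 1101100010100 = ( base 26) a6g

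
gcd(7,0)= 7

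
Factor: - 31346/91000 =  - 2^(-2)*5^( - 3)*13^(-1)*2239^1= -  2239/6500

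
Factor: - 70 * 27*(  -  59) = 2^1*3^3 * 5^1 * 7^1*59^1=111510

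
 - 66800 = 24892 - 91692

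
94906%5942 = 5776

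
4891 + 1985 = 6876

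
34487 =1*34487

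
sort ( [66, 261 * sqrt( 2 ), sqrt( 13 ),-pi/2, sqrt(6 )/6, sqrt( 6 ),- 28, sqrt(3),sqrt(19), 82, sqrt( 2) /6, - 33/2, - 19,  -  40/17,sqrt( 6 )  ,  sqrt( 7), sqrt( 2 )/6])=[ - 28,-19, - 33/2, - 40/17, - pi/2,sqrt( 2 ) /6, sqrt(2 )/6, sqrt( 6)/6, sqrt(3),sqrt( 6 ),  sqrt(6), sqrt (7 ), sqrt( 13 ),sqrt(19),  66, 82, 261*sqrt(2)]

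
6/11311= 6/11311 = 0.00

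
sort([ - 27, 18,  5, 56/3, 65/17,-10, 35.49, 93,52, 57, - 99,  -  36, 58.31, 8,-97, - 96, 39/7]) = [ - 99,-97, - 96, - 36, -27, - 10,65/17, 5, 39/7,8, 18 , 56/3,  35.49,52,  57,58.31, 93] 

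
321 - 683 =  - 362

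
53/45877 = 53/45877  =  0.00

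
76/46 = 38/23 = 1.65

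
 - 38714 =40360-79074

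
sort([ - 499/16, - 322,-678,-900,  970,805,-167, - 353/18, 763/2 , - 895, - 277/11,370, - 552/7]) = [ - 900, - 895, - 678 , - 322, - 167, - 552/7 ,-499/16, - 277/11, - 353/18, 370,763/2,805, 970] 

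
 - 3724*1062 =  - 3954888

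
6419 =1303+5116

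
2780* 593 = 1648540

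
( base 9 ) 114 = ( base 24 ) 3m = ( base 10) 94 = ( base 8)136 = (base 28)3A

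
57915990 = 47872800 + 10043190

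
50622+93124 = 143746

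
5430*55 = 298650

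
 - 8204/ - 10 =820 + 2/5 = 820.40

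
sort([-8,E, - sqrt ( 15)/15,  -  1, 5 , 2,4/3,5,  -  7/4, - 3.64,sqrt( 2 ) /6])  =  [ - 8,  -  3.64,-7/4,-1, - sqrt( 15) /15, sqrt(2) /6, 4/3, 2,E,  5,5 ] 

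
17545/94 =17545/94 = 186.65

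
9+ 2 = 11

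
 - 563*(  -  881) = 496003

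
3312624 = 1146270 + 2166354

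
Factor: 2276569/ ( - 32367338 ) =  - 2^( - 1)*71^( - 1 ) *103^ ( - 1)*569^1*2213^( - 1)*4001^1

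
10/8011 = 10/8011 = 0.00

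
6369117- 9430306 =-3061189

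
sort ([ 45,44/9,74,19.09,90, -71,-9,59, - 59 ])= [ - 71,- 59,-9,44/9,19.09,45,59, 74,  90] 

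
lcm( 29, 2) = 58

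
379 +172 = 551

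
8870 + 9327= 18197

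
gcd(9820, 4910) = 4910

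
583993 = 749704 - 165711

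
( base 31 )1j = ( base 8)62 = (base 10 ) 50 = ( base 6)122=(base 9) 55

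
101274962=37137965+64136997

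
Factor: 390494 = 2^1*13^1 * 23^1*653^1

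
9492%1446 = 816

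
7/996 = 7/996 =0.01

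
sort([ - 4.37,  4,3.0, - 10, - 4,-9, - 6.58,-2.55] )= [-10, - 9,-6.58,-4.37,  -  4,  -  2.55,3.0, 4]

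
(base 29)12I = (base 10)917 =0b1110010101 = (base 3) 1020222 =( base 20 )25h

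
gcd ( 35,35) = 35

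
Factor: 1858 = 2^1*929^1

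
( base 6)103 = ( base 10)39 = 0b100111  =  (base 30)19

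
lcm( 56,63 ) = 504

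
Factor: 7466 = 2^1*3733^1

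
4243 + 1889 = 6132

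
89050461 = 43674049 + 45376412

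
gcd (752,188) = 188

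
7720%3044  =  1632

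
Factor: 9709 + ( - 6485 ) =3224= 2^3*13^1*31^1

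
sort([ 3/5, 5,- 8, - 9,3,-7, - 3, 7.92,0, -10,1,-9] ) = [- 10, - 9, - 9, - 8,-7, - 3 , 0 , 3/5, 1, 3, 5, 7.92 ]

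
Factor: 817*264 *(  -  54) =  - 2^4*3^4 * 11^1 * 19^1*43^1 = - 11647152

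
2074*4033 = 8364442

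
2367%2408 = 2367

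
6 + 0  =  6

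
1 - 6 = - 5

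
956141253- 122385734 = 833755519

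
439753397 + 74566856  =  514320253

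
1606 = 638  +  968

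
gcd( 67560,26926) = 2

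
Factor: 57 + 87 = 2^4*3^2= 144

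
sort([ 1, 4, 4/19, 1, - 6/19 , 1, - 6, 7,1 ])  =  [-6, - 6/19, 4/19, 1, 1,1, 1,4, 7 ]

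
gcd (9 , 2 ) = 1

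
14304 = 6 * 2384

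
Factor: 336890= 2^1 * 5^1*59^1*571^1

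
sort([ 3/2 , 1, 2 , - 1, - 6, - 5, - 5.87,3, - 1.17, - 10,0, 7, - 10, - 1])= [ - 10, - 10, - 6, - 5.87,-5, - 1.17, - 1 , -1, 0, 1,  3/2,2, 3, 7]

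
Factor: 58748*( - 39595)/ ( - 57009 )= 2326127060/57009 = 2^2*3^( - 1) * 5^1*19^1 *31^( - 1 )*613^( - 1 ) * 773^1 * 7919^1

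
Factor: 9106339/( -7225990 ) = -2^( - 1)*5^ ( - 1)*11^2 * 17^1*19^1*233^1*722599^( - 1)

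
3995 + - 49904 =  - 45909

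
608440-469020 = 139420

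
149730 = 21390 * 7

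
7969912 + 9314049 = 17283961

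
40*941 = 37640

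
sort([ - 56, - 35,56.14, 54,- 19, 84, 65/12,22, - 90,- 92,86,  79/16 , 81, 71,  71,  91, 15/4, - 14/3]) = [-92, - 90, - 56, -35, - 19, - 14/3, 15/4, 79/16,65/12, 22,54, 56.14, 71,71,81, 84 , 86,91]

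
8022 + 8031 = 16053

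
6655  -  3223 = 3432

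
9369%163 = 78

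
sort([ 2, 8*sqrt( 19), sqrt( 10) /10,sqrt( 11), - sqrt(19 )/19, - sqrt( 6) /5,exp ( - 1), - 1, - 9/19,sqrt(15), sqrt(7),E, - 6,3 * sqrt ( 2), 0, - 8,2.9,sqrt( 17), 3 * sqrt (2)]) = [ - 8, - 6, - 1, - sqrt( 6)/5,- 9/19,-sqrt( 19)/19, 0,sqrt(10 ) /10,exp( - 1),2,sqrt(7 ),E,2.9,sqrt ( 11 ) , sqrt( 15), sqrt( 17),3 *sqrt( 2),3 * sqrt( 2 ),8*sqrt (19) ] 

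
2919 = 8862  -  5943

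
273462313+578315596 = 851777909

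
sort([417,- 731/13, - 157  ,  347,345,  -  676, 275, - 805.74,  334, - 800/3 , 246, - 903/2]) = [ - 805.74,-676, - 903/2 ,-800/3, - 157 , - 731/13,246, 275 , 334, 345,347,  417]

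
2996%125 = 121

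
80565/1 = 80565 = 80565.00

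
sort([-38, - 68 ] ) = [-68, - 38 ] 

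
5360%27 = 14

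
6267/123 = 2089/41=50.95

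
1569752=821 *1912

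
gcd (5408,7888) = 16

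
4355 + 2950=7305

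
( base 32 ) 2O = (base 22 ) 40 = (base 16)58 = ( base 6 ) 224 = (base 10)88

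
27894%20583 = 7311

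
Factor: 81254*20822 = 1691870788 = 2^2 * 29^1  *  359^1 * 40627^1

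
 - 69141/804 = -86 + 1/268  =  - 86.00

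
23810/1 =23810 = 23810.00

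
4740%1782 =1176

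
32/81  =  32/81 = 0.40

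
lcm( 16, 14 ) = 112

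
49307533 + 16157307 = 65464840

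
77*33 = 2541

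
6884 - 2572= 4312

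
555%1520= 555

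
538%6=4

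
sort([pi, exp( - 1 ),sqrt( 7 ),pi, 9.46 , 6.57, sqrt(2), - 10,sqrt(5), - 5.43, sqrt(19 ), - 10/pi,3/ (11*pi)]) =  [ - 10, - 5.43, - 10/pi,  3/( 11* pi),exp( - 1 ), sqrt(2 ), sqrt(5),sqrt(7), pi, pi,  sqrt(19),6.57,9.46]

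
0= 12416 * 0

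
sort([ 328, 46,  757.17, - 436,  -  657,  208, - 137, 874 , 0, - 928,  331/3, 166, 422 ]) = [ - 928, - 657,-436, - 137, 0,46,331/3,166 , 208, 328, 422, 757.17,874] 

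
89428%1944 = 4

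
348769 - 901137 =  - 552368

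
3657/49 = 74+ 31/49 =74.63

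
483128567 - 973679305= - 490550738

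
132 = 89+43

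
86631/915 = 94 + 207/305 = 94.68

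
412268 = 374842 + 37426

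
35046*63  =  2207898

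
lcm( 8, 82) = 328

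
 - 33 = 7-40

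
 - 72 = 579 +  - 651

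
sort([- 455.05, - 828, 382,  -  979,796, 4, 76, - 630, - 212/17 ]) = [ - 979, - 828, - 630, - 455.05, - 212/17,4,76,382,796]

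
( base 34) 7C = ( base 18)DG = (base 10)250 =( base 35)75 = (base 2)11111010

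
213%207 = 6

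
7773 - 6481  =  1292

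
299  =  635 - 336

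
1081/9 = 1081/9 = 120.11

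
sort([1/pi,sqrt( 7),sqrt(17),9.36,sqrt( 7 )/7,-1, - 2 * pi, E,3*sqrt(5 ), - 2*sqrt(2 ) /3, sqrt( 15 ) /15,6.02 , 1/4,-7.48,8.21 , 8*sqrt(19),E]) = [ - 7.48, -2*pi, - 1, - 2*sqrt( 2 ) /3 , 1/4, sqrt(15) /15, 1/pi,sqrt(7)/7,sqrt(7),E,E,sqrt(17 ), 6.02,3*sqrt( 5), 8.21,9.36, 8*sqrt( 19) ] 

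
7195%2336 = 187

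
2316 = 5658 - 3342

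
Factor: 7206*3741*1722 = 46421066412=2^2*3^3*7^1 * 29^1*41^1*43^1*1201^1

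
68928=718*96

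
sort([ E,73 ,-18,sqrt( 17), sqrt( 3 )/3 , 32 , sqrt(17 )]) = [ - 18,sqrt( 3 ) /3,E, sqrt ( 17 ),sqrt ( 17 ),32 , 73 ]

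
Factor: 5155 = 5^1 * 1031^1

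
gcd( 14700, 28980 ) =420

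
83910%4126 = 1390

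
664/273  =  664/273  =  2.43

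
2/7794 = 1/3897  =  0.00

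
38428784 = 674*57016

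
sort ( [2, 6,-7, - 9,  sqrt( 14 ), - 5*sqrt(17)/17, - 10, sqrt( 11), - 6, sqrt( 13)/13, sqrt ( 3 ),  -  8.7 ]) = [- 10 , - 9, - 8.7,-7,  -  6, -5*sqrt( 17) /17,sqrt (13 )/13, sqrt(3 ),2, sqrt( 11), sqrt( 14 ) , 6]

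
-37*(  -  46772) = 1730564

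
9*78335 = 705015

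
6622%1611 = 178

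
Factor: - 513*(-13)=6669 = 3^3*13^1*19^1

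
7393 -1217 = 6176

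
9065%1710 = 515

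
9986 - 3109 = 6877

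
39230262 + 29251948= 68482210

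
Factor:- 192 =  -2^6*3^1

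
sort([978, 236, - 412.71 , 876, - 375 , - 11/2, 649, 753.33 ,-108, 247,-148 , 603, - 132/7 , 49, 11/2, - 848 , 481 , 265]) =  [-848, - 412.71,  -  375, - 148, - 108, - 132/7,-11/2,11/2, 49, 236, 247, 265,481, 603, 649,753.33  ,  876, 978]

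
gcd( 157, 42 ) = 1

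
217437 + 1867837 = 2085274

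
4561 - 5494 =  - 933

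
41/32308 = 1/788=0.00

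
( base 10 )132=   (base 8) 204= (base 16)84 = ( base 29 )4G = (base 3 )11220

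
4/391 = 4/391= 0.01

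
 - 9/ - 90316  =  9/90316 = 0.00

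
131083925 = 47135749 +83948176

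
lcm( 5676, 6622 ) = 39732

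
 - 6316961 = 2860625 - 9177586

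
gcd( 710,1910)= 10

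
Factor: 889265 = 5^1 * 13^1*13681^1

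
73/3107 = 73/3107 = 0.02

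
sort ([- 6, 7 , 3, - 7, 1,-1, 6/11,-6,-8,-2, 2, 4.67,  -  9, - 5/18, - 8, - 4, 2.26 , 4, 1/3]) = [ - 9,-8, - 8, - 7, - 6, - 6, - 4,-2 , - 1, - 5/18,1/3, 6/11, 1, 2,2.26, 3, 4,4.67, 7]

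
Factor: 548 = 2^2 * 137^1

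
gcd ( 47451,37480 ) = 1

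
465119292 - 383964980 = 81154312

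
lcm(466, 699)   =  1398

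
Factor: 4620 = 2^2*3^1*5^1*7^1*11^1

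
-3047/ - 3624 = 3047/3624= 0.84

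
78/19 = 4  +  2/19  =  4.11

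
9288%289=40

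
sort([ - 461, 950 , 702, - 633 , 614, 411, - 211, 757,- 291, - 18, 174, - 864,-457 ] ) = [-864,  -  633, - 461,  -  457,-291,-211,-18 , 174, 411, 614, 702, 757,950] 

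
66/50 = 33/25= 1.32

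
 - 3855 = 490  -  4345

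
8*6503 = 52024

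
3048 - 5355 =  - 2307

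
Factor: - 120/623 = -2^3*3^1*5^1*7^(-1)*89^( - 1)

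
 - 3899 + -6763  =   - 10662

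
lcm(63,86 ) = 5418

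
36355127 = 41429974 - 5074847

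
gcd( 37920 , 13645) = 5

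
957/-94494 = -319/31498 = - 0.01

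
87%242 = 87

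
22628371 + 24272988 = 46901359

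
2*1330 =2660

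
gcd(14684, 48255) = 1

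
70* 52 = 3640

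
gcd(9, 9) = 9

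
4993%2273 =447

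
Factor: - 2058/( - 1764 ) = 2^( - 1)*3^( - 1)*7^1 =7/6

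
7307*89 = 650323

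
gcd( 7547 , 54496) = 1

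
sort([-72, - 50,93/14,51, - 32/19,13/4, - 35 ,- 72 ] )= [ - 72,-72,-50 , - 35,-32/19, 13/4,93/14,51]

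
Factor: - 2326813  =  -2326813^1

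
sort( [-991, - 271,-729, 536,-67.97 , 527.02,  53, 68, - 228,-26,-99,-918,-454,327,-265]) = [-991 , - 918, - 729, - 454,-271 , - 265,-228,-99,-67.97,-26, 53,68, 327,527.02,  536] 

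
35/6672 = 35/6672=0.01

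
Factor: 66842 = 2^1*19^1*1759^1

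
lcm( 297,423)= 13959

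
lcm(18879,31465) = 94395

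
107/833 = 107/833=0.13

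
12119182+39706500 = 51825682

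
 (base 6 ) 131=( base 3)2001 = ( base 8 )67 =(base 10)55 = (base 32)1N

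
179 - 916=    - 737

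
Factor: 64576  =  2^6* 1009^1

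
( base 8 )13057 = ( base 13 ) 277B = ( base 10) 5679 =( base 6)42143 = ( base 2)1011000101111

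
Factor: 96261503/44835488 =2^( - 5 )*13^1*61^( - 1)*103^( - 1)*223^( - 1 )*7404731^1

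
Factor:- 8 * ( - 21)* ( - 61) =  -2^3*3^1 *7^1*61^1 = - 10248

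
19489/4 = 19489/4 =4872.25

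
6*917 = 5502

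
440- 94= 346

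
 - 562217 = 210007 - 772224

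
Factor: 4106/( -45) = -2^1*3^( - 2)*5^( - 1 )*2053^1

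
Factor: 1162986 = 2^1*3^1*11^1*67^1*263^1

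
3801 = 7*543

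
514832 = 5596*92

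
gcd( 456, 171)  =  57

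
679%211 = 46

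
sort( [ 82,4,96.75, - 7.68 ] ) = [ - 7.68,  4,82,96.75 ] 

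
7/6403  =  7/6403 = 0.00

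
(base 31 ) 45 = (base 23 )5e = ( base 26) 4P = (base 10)129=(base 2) 10000001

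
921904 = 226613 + 695291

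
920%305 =5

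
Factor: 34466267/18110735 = 5^( - 1 )*11^1*  157^( - 1)*23071^(-1 )*3133297^1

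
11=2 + 9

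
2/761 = 2/761 = 0.00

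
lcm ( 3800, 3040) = 15200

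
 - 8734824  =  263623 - 8998447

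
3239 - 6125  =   - 2886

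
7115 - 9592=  - 2477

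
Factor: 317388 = 2^2*3^1 * 26449^1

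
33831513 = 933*36261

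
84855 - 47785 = 37070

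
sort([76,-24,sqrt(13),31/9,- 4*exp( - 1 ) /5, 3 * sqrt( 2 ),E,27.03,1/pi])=[ -24, - 4 * exp( - 1)/5,1/pi, E,31/9,  sqrt(13), 3 *sqrt( 2),  27.03,76] 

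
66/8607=22/2869 = 0.01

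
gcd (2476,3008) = 4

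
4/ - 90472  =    -  1/22618 = - 0.00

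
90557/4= 22639 + 1/4  =  22639.25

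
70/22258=35/11129 = 0.00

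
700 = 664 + 36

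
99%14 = 1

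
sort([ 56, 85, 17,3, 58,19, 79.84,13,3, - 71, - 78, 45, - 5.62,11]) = [ - 78, -71, - 5.62, 3,  3,11, 13, 17 , 19, 45, 56,  58,79.84,85 ] 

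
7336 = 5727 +1609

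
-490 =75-565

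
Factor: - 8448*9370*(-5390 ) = 426660326400=2^10 * 3^1 * 5^2*7^2 * 11^2 * 937^1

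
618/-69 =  - 206/23 = - 8.96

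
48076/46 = 24038/23 = 1045.13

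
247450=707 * 350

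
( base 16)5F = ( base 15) 65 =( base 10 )95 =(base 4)1133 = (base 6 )235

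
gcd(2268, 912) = 12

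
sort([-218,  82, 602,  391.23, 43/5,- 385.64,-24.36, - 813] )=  [ - 813,-385.64 ,  -  218, - 24.36,  43/5,82, 391.23, 602 ]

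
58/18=3 + 2/9= 3.22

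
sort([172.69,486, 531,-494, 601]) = [ - 494, 172.69, 486,531,601]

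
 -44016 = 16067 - 60083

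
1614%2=0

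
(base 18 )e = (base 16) e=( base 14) 10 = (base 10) 14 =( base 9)15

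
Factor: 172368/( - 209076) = - 108/131=- 2^2*3^3* 131^( - 1)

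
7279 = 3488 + 3791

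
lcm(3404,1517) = 139564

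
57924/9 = 6436 = 6436.00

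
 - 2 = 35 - 37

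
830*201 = 166830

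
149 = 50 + 99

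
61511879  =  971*63349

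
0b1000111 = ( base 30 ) 2b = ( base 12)5b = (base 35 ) 21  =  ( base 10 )71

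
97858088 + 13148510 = 111006598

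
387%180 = 27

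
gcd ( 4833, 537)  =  537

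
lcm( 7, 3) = 21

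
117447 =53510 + 63937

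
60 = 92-32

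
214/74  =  2+33/37=2.89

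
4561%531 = 313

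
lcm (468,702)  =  1404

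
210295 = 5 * 42059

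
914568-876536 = 38032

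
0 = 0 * 9263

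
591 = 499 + 92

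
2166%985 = 196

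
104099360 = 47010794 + 57088566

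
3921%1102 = 615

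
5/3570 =1/714= 0.00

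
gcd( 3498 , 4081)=583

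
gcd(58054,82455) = 1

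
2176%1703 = 473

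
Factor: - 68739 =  - 3^1 * 11^1 * 2083^1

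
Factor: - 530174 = -2^1*59^1*4493^1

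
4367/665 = 4367/665 = 6.57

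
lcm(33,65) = 2145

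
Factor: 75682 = 2^1 * 79^1*479^1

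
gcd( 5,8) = 1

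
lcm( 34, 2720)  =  2720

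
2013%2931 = 2013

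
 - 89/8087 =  - 1 + 7998/8087=- 0.01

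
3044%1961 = 1083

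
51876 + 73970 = 125846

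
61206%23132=14942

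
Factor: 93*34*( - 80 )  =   - 2^5*3^1*5^1*17^1*31^1  =  - 252960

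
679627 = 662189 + 17438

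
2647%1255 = 137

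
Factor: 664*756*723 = 362934432  =  2^5*3^4*7^1*83^1*  241^1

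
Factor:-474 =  - 2^1*3^1 *79^1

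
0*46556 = 0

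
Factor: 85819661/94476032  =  2^(  -  8)  *  7^( - 1)* 251^1*52721^(-1)*341911^1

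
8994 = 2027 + 6967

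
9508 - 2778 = 6730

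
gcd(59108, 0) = 59108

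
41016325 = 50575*811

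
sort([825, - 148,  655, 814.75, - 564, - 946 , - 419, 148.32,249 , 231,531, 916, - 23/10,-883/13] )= [-946, - 564, - 419, - 148, - 883/13, - 23/10, 148.32,231, 249,  531 , 655, 814.75,825 , 916 ]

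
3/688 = 3/688 = 0.00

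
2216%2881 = 2216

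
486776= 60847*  8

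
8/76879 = 8/76879 = 0.00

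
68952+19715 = 88667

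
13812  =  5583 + 8229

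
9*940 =8460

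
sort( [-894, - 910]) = [-910, - 894]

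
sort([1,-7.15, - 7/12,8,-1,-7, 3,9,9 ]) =[  -  7.15,  -  7, - 1,  -  7/12,  1,3, 8,  9,  9 ] 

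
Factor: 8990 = 2^1*5^1*29^1*31^1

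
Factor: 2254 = 2^1*7^2*23^1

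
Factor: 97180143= 3^1*17^1*1905493^1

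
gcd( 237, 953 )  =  1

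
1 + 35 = 36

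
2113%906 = 301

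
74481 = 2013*37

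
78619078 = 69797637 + 8821441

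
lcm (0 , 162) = 0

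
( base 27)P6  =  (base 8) 1251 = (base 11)56a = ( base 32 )L9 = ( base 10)681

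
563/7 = 563/7  =  80.43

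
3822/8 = 477 + 3/4= 477.75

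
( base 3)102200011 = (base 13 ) 3B47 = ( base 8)20475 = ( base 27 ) BI4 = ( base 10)8509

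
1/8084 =1/8084 = 0.00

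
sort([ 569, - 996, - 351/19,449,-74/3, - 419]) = [ - 996, - 419, - 74/3,-351/19,  449,569 ]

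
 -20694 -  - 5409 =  - 15285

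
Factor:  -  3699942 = - 2^1*3^1* 283^1*2179^1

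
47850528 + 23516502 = 71367030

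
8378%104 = 58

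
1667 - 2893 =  - 1226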